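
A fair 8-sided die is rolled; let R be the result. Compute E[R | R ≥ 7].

15/2

Given R ≥ 7, R is equally likely to be any of {7, 8}.
E[R | R ≥ 7] = (7 + 8) / 2 = 15/2.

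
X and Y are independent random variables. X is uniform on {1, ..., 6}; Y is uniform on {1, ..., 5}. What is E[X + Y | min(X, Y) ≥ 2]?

15/2

P(min(X, Y) ≥ 2) = 2/3.
Summing (X+Y)·P(x,y) over outcomes with min(X, Y) ≥ 2 gives 5.
E[X + Y | min(X, Y) ≥ 2] = (5) / (2/3) = 15/2.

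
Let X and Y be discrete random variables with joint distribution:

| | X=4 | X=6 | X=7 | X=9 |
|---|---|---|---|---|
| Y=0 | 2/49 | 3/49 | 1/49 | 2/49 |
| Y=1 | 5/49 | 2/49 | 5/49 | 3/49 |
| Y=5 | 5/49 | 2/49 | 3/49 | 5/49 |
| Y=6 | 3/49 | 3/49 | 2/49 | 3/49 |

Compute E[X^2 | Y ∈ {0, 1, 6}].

744/17

P(Y ∈ {0, 1, 6}) = 34/49.
Summing X^2·P(X=x,Y=y) over the conditioning event gives 1488/49.
E[X^2 | Y ∈ {0, 1, 6}] = (1488/49) / (34/49) = 744/17.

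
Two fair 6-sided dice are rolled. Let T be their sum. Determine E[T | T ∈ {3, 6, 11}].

P(T ∈ {3, 6, 11}) = 1/4.
Σ over the event: 3·1/18 + 6·5/36 + 11·1/18 = 29/18.
E[T | T ∈ {3, 6, 11}] = (29/18) / (1/4) = 58/9.

58/9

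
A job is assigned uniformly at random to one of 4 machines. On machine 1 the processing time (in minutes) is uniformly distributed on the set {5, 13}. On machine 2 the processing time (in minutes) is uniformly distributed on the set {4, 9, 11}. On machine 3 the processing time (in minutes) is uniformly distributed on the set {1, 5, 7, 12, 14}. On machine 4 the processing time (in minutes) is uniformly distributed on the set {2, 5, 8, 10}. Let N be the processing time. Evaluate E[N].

621/80

E[N | machine 1] = (5+13)/2 = 9.
E[N | machine 2] = (4+9+11)/3 = 8.
E[N | machine 3] = (1+5+7+12+14)/5 = 39/5.
E[N | machine 4] = (2+5+8+10)/4 = 25/4.
By the law of total expectation,
E[N] = (1/4)·(9) + (1/4)·(8) + (1/4)·(39/5) + (1/4)·(25/4) = 621/80.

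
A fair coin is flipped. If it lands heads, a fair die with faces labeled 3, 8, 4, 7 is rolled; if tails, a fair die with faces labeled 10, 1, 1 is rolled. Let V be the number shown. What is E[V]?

19/4

E[V | heads] = (3+8+4+7)/4 = 11/2.
E[V | tails] = (10+1+1)/3 = 4.
By the law of total expectation,
E[V] = (1/2)·(11/2) + (1/2)·(4) = 19/4.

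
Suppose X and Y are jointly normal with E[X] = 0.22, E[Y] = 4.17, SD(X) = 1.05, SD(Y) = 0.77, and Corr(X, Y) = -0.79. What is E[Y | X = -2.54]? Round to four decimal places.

E[Y | X=x] = μ_Y + ρ(σ_Y/σ_X)(x − μ_X) for jointly normal variables.
E[Y | X=-2.54] = 4.17 + (-0.79)·(0.77/1.05)·(-2.54 − (0.22)) = 4.17 + (-0.57933)·(-2.76) = 5.7690.

5.7690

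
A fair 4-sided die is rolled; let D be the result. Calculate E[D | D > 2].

Given D > 2, D is equally likely to be any of {3, 4}.
E[D | D > 2] = (3 + 4) / 2 = 7/2.

7/2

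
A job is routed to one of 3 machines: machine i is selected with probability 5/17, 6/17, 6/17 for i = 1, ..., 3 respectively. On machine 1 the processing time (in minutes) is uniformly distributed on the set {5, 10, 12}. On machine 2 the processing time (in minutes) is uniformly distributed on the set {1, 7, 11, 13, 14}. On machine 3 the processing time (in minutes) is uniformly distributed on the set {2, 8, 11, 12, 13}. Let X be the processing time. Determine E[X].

777/85

E[X | machine 1] = (5+10+12)/3 = 9.
E[X | machine 2] = (1+7+11+13+14)/5 = 46/5.
E[X | machine 3] = (2+8+11+12+13)/5 = 46/5.
E[X] = (5/17)·(9) + (6/17)·(46/5) + (6/17)·(46/5) = 777/85.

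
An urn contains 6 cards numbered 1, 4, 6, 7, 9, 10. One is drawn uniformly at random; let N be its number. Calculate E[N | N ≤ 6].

11/3

P(N ≤ 6) = 1/2.
Σ over the event: 1·1/6 + 4·1/6 + 6·1/6 = 11/6.
E[N | N ≤ 6] = (11/6) / (1/2) = 11/3.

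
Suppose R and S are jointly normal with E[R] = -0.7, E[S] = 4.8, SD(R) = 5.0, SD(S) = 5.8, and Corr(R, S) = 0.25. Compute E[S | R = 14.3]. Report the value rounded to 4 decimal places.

9.1500

E[S | R=x] = μ_S + ρ(σ_S/σ_R)(x − μ_R) for jointly normal variables.
E[S | R=14.3] = 4.8 + (0.25)·(5.8/5.0)·(14.3 − (-0.7)) = 4.8 + (0.29)·(15) = 9.1500.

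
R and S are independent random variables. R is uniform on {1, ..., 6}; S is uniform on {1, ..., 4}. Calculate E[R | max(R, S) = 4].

P(max(R, S) = 4) = 7/24.
Summing R·P(x,y) over outcomes with max(R, S) = 4 gives 11/12.
E[R | max(R, S) = 4] = (11/12) / (7/24) = 22/7.

22/7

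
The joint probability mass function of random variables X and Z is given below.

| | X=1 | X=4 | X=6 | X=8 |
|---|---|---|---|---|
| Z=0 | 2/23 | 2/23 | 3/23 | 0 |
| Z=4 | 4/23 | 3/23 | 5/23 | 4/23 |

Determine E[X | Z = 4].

39/8

P(Z = 4) = 16/23.
Summing X·P(X=x,Z=y) over the conditioning event gives 78/23.
E[X | Z = 4] = (78/23) / (16/23) = 39/8.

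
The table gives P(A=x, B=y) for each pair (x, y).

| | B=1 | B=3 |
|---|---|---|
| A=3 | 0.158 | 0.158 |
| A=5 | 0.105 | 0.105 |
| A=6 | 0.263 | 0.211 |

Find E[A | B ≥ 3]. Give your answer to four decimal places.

4.7785

P(B ≥ 3) = 0.474.
Σ A·P over the event = 3·(0.158) + 5·(0.105) + 6·(0.211) = 2.265.
E[A | B ≥ 3] = (2.265) / (0.474) = 4.7785.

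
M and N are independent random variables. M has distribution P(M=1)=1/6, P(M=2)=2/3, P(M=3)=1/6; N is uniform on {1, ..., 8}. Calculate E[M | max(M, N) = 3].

9/4

P(max(M, N) = 3) = 1/6.
Summing M·P(x,y) over outcomes with max(M, N) = 3 gives 3/8.
E[M | max(M, N) = 3] = (3/8) / (1/6) = 9/4.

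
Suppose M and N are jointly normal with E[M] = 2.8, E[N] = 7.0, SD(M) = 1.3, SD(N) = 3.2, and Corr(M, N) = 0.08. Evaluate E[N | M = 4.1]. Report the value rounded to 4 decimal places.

The regression of N on M has slope ρ·σ_N/σ_M and passes through (μ_M, μ_N).
E[N | M=4.1] = 7.0 + (0.08)·(3.2/1.3)·(4.1 − (2.8)) = 7.0 + (0.19692)·(1.3) = 7.2560.

7.2560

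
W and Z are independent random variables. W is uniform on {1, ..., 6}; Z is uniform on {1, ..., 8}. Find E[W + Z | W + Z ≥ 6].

172/19

P(W + Z ≥ 6) = 19/24.
Summing (W+Z)·P(x,y) over outcomes with W + Z ≥ 6 gives 43/6.
E[W + Z | W + Z ≥ 6] = (43/6) / (19/24) = 172/19.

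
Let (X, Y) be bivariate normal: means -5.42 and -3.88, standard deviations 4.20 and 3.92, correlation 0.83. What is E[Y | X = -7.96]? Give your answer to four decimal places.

-5.8477

E[Y | X=x] = μ_Y + ρ(σ_Y/σ_X)(x − μ_X) for jointly normal variables.
E[Y | X=-7.96] = -3.88 + (0.83)·(3.92/4.20)·(-7.96 − (-5.42)) = -3.88 + (0.77467)·(-2.54) = -5.8477.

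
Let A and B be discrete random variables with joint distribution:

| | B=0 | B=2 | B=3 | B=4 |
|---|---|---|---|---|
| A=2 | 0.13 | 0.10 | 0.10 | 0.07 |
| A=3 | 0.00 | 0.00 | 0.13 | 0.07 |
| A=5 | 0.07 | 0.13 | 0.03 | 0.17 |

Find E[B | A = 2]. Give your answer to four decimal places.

P(A = 2) = 0.40.
Σ B·P over the event = 0·(0.13) + 2·(0.10) + 3·(0.10) + 4·(0.07) = 0.78.
E[B | A = 2] = (0.78) / (0.40) = 1.9500.

1.9500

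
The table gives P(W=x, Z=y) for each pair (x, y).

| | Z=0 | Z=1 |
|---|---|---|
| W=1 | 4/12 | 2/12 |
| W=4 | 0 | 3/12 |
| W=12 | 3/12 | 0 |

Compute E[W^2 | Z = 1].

10

P(Z = 1) = 5/12.
Σ W^2·P over the event = 1·(2/12) + 16·(3/12) = 25/6.
E[W^2 | Z = 1] = (25/6) / (5/12) = 10.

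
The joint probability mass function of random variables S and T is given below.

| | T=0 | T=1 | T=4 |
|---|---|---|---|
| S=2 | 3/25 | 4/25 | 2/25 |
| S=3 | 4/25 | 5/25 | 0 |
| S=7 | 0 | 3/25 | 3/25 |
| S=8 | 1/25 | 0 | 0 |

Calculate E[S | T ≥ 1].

P(T ≥ 1) = 17/25.
Σ S·P over the event = 2·(4/25) + 2·(2/25) + 3·(5/25) + 7·(3/25) + 7·(3/25) = 69/25.
E[S | T ≥ 1] = (69/25) / (17/25) = 69/17.

69/17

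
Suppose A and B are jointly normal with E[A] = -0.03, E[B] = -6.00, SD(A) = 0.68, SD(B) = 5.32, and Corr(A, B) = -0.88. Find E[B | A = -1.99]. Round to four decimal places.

For a bivariate normal, E[B | A=x] = μ_B + ρ·(σ_B/σ_A)·(x − μ_A).
E[B | A=-1.99] = -6.00 + (-0.88)·(5.32/0.68)·(-1.99 − (-0.03)) = -6.00 + (-6.8847)·(-1.96) = 7.4940.

7.4940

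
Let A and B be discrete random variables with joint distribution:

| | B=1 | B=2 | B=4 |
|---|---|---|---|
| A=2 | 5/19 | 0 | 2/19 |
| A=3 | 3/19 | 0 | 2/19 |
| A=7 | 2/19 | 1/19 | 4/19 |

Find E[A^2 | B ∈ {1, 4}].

367/18

P(B ∈ {1, 4}) = 18/19.
Σ A^2·P over the event = 4·(5/19) + 4·(2/19) + 9·(3/19) + 9·(2/19) + 49·(2/19) + 49·(4/19) = 367/19.
E[A^2 | B ∈ {1, 4}] = (367/19) / (18/19) = 367/18.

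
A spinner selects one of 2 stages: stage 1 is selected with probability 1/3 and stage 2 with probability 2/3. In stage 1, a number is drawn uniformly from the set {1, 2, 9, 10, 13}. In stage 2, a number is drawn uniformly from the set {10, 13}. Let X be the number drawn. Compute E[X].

10

E[X | stage 1] = (1+2+9+10+13)/5 = 7.
E[X | stage 2] = (10+13)/2 = 23/2.
E[X] = (1/3)·(7) + (2/3)·(23/2) = 10.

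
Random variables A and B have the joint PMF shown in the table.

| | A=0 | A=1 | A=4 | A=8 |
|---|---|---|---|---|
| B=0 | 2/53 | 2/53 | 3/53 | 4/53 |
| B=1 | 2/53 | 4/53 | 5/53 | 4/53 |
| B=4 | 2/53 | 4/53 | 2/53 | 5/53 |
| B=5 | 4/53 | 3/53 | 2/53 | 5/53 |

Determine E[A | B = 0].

P(B = 0) = 11/53.
Σ A·P over the event = 0·(2/53) + 1·(2/53) + 4·(3/53) + 8·(4/53) = 46/53.
E[A | B = 0] = (46/53) / (11/53) = 46/11.

46/11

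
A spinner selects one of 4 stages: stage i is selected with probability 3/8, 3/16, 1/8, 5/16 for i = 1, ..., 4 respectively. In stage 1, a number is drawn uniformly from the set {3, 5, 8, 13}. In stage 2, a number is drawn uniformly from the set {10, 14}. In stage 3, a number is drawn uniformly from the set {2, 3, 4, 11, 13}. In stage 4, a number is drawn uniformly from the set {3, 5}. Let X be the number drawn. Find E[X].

E[X | stage 1] = (3+5+8+13)/4 = 29/4.
E[X | stage 2] = (10+14)/2 = 12.
E[X | stage 3] = (2+3+4+11+13)/5 = 33/5.
E[X | stage 4] = (3+5)/2 = 4.
By the law of total expectation,
E[X] = (3/8)·(29/4) + (3/16)·(12) + (1/8)·(33/5) + (5/16)·(4) = 1127/160.

1127/160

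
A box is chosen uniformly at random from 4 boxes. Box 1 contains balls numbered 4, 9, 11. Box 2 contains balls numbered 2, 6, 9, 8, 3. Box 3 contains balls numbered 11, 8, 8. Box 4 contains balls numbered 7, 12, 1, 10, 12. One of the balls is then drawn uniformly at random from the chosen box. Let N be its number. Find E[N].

31/4

E[N | box 1] = (4+9+11)/3 = 8.
E[N | box 2] = (2+6+9+8+3)/5 = 28/5.
E[N | box 3] = (11+8+8)/3 = 9.
E[N | box 4] = (7+12+1+10+12)/5 = 42/5.
E[N] = (1/4)·(8) + (1/4)·(28/5) + (1/4)·(9) + (1/4)·(42/5) = 31/4.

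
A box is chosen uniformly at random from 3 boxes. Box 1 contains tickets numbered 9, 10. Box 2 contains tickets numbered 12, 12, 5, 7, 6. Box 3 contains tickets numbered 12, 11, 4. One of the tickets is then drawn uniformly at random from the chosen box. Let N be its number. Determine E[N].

269/30

E[N | box 1] = (9+10)/2 = 19/2.
E[N | box 2] = (12+12+5+7+6)/5 = 42/5.
E[N | box 3] = (12+11+4)/3 = 9.
E[N] = (1/3)·(19/2) + (1/3)·(42/5) + (1/3)·(9) = 269/30.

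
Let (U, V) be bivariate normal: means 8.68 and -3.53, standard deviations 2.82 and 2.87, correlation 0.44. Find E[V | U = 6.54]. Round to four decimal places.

-4.4883

For a bivariate normal, E[V | U=x] = μ_V + ρ·(σ_V/σ_U)·(x − μ_U).
E[V | U=6.54] = -3.53 + (0.44)·(2.87/2.82)·(6.54 − (8.68)) = -3.53 + (0.4478)·(-2.14) = -4.4883.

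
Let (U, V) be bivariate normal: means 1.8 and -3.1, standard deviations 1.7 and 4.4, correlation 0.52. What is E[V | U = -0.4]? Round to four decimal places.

The regression of V on U has slope ρ·σ_V/σ_U and passes through (μ_U, μ_V).
E[V | U=-0.4] = -3.1 + (0.52)·(4.4/1.7)·(-0.4 − (1.8)) = -3.1 + (1.34588)·(-2.2) = -6.0609.

-6.0609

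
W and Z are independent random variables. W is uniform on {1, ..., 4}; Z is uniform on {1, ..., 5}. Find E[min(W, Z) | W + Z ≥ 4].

37/17

P(W + Z ≥ 4) = 17/20.
Summing min(W,Z)·P(x,y) over outcomes with W + Z ≥ 4 gives 37/20.
E[min(W, Z) | W + Z ≥ 4] = (37/20) / (17/20) = 37/17.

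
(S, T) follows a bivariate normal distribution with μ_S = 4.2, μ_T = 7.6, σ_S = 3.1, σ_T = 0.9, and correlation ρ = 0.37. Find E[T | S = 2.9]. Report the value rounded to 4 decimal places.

For a bivariate normal, E[T | S=x] = μ_T + ρ·(σ_T/σ_S)·(x − μ_S).
E[T | S=2.9] = 7.6 + (0.37)·(0.9/3.1)·(2.9 − (4.2)) = 7.6 + (0.10742)·(-1.3) = 7.4604.

7.4604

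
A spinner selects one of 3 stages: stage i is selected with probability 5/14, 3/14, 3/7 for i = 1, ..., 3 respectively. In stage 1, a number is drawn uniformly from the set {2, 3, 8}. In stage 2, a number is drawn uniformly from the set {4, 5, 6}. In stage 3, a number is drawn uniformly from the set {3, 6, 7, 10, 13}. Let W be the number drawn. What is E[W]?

E[W | stage 1] = (2+3+8)/3 = 13/3.
E[W | stage 2] = (4+5+6)/3 = 5.
E[W | stage 3] = (3+6+7+10+13)/5 = 39/5.
E[W] = (5/14)·(13/3) + (3/14)·(5) + (3/7)·(39/5) = 626/105.

626/105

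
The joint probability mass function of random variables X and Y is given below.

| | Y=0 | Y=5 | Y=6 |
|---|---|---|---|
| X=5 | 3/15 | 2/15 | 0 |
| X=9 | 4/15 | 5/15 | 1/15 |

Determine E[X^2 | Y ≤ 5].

P(Y ≤ 5) = 14/15.
Σ X^2·P over the event = 25·(3/15) + 25·(2/15) + 81·(4/15) + 81·(5/15) = 854/15.
E[X^2 | Y ≤ 5] = (854/15) / (14/15) = 61.

61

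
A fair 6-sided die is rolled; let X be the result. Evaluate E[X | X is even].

4

Given X is even, X is equally likely to be any of {2, 4, 6}.
E[X | X is even] = (2 + 4 + 6) / 3 = 4.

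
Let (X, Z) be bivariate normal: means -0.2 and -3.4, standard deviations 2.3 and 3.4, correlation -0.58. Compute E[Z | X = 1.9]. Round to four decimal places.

The regression of Z on X has slope ρ·σ_Z/σ_X and passes through (μ_X, μ_Z).
E[Z | X=1.9] = -3.4 + (-0.58)·(3.4/2.3)·(1.9 − (-0.2)) = -3.4 + (-0.85739)·(2.1) = -5.2005.

-5.2005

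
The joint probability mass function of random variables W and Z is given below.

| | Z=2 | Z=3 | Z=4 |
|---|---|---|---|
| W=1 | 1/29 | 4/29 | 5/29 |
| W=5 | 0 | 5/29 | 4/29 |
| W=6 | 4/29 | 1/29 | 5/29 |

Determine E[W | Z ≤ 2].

P(Z ≤ 2) = 5/29.
Summing W·P(W=x,Z=y) over the conditioning event gives 25/29.
E[W | Z ≤ 2] = (25/29) / (5/29) = 5.

5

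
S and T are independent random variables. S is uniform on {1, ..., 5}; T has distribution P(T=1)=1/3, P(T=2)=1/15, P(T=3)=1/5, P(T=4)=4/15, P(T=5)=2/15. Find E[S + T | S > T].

63/11

P(S > T) = 11/25.
Summing (S+T)·P(x,y) over outcomes with S > T gives 63/25.
E[S + T | S > T] = (63/25) / (11/25) = 63/11.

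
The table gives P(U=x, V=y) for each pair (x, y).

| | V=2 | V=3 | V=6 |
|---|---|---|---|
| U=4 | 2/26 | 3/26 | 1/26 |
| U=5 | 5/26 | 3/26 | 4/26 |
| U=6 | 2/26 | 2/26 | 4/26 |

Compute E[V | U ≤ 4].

19/6

P(U ≤ 4) = 3/13.
Summing V·P(U=x,V=y) over the conditioning event gives 19/26.
E[V | U ≤ 4] = (19/26) / (3/13) = 19/6.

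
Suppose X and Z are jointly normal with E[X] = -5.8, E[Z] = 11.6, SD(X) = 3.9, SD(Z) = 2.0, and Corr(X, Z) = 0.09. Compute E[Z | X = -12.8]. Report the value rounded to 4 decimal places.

11.2769

E[Z | X=x] = μ_Z + ρ(σ_Z/σ_X)(x − μ_X) for jointly normal variables.
E[Z | X=-12.8] = 11.6 + (0.09)·(2.0/3.9)·(-12.8 − (-5.8)) = 11.6 + (0.046154)·(-7) = 11.2769.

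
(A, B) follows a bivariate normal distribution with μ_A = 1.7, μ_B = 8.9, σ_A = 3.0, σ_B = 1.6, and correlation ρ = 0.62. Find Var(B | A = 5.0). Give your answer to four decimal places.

Var(B | A=x) = (1 − ρ²)·σ_B².
Var(B | A=5.0) = (1.6)²·(1 − (0.62)²) = 2.56·0.6156 = 1.5759.

1.5759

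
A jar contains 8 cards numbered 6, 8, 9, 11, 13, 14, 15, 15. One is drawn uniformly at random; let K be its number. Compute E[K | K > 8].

P(K > 8) = 3/4.
Σ over the event: 9·1/8 + 11·1/8 + 13·1/8 + 14·1/8 + 15·1/4 = 77/8.
E[K | K > 8] = (77/8) / (3/4) = 77/6.

77/6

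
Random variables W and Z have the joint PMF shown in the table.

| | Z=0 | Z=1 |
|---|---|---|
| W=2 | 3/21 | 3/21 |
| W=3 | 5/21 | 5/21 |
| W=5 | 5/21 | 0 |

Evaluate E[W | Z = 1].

21/8

P(Z = 1) = 8/21.
Σ W·P over the event = 2·(3/21) + 3·(5/21) = 1.
E[W | Z = 1] = (1) / (8/21) = 21/8.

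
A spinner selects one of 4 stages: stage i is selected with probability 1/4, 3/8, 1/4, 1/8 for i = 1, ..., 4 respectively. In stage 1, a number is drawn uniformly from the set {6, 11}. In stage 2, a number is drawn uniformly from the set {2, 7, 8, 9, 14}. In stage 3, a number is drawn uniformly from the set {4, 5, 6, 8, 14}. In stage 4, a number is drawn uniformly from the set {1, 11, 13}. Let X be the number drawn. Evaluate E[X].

481/60

E[X | stage 1] = (6+11)/2 = 17/2.
E[X | stage 2] = (2+7+8+9+14)/5 = 8.
E[X | stage 3] = (4+5+6+8+14)/5 = 37/5.
E[X | stage 4] = (1+11+13)/3 = 25/3.
E[X] = (1/4)·(17/2) + (3/8)·(8) + (1/4)·(37/5) + (1/8)·(25/3) = 481/60.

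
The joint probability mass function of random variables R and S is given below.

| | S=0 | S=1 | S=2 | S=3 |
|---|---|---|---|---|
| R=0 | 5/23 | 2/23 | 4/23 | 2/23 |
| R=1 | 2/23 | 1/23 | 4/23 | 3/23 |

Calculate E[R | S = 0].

P(S = 0) = 7/23.
Σ R·P over the event = 0·(5/23) + 1·(2/23) = 2/23.
E[R | S = 0] = (2/23) / (7/23) = 2/7.

2/7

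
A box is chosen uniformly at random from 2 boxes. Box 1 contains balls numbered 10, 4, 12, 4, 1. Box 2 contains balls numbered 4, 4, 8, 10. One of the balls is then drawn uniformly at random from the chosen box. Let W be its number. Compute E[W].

127/20

E[W | box 1] = (10+4+12+4+1)/5 = 31/5.
E[W | box 2] = (4+4+8+10)/4 = 13/2.
E[W] = (1/2)·(31/5) + (1/2)·(13/2) = 127/20.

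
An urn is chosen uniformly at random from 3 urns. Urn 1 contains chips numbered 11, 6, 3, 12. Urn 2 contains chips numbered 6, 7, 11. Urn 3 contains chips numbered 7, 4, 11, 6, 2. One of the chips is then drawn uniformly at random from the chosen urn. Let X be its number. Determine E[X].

22/3

E[X | urn 1] = (11+6+3+12)/4 = 8.
E[X | urn 2] = (6+7+11)/3 = 8.
E[X | urn 3] = (7+4+11+6+2)/5 = 6.
By the law of total expectation,
E[X] = (1/3)·(8) + (1/3)·(8) + (1/3)·(6) = 22/3.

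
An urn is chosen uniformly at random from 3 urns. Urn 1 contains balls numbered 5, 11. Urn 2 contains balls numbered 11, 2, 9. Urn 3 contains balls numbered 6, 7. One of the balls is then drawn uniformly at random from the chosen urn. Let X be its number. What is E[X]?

E[X | urn 1] = (5+11)/2 = 8.
E[X | urn 2] = (11+2+9)/3 = 22/3.
E[X | urn 3] = (6+7)/2 = 13/2.
By the law of total expectation,
E[X] = (1/3)·(8) + (1/3)·(22/3) + (1/3)·(13/2) = 131/18.

131/18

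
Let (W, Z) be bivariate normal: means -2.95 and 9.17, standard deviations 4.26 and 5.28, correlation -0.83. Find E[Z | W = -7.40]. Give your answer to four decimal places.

13.7479

The regression of Z on W has slope ρ·σ_Z/σ_W and passes through (μ_W, μ_Z).
E[Z | W=-7.40] = 9.17 + (-0.83)·(5.28/4.26)·(-7.40 − (-2.95)) = 9.17 + (-1.028732)·(-4.45) = 13.7479.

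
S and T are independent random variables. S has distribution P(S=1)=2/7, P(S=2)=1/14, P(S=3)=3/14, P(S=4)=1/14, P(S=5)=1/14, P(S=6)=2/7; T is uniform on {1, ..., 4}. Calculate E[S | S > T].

P(S > T) = 15/28.
Summing S·P(x,y) over outcomes with S > T gives 37/14.
E[S | S > T] = (37/14) / (15/28) = 74/15.

74/15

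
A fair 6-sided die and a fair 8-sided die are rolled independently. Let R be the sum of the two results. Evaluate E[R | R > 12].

40/3

P(R > 12) = 1/16.
Σ over the event: 13·1/24 + 14·1/48 = 5/6.
E[R | R > 12] = (5/6) / (1/16) = 40/3.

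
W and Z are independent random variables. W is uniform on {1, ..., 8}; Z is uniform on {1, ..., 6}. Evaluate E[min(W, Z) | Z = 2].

15/8

Outcomes with Z = 2: (1,2), (2,2), (3,2), (4,2), (5,2), (6,2), (7,2), (8,2), each with probability 1/48.
E[min(W, Z) | Z = 2] = (1 + 2 + 2 + 2 + 2 + 2 + 2 + 2) / 8 = 15/8.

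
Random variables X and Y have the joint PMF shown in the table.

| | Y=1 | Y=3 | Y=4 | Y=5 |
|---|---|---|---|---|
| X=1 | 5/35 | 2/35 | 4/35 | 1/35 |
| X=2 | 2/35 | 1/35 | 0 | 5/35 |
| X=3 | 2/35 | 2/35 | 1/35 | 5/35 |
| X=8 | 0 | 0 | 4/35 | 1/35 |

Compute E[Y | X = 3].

37/10

P(X = 3) = 2/7.
Σ Y·P over the event = 1·(2/35) + 3·(2/35) + 4·(1/35) + 5·(5/35) = 37/35.
E[Y | X = 3] = (37/35) / (2/7) = 37/10.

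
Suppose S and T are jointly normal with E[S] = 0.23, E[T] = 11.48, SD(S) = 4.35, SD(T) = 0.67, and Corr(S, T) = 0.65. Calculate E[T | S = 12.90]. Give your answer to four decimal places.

The regression of T on S has slope ρ·σ_T/σ_S and passes through (μ_S, μ_T).
E[T | S=12.90] = 11.48 + (0.65)·(0.67/4.35)·(12.90 − (0.23)) = 11.48 + (0.100115)·(12.67) = 12.7485.

12.7485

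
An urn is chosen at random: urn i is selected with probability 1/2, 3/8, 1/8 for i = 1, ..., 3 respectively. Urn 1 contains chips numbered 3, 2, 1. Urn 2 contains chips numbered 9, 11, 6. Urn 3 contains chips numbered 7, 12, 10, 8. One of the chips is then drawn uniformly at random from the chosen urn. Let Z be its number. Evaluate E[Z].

173/32

E[Z | urn 1] = (3+2+1)/3 = 2.
E[Z | urn 2] = (9+11+6)/3 = 26/3.
E[Z | urn 3] = (7+12+10+8)/4 = 37/4.
E[Z] = (1/2)·(2) + (3/8)·(26/3) + (1/8)·(37/4) = 173/32.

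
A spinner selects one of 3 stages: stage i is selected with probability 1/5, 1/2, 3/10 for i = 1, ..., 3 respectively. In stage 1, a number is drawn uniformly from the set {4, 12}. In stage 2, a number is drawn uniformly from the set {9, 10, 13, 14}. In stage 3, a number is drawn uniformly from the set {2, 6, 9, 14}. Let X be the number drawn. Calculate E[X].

E[X | stage 1] = (4+12)/2 = 8.
E[X | stage 2] = (9+10+13+14)/4 = 23/2.
E[X | stage 3] = (2+6+9+14)/4 = 31/4.
By the law of total expectation,
E[X] = (1/5)·(8) + (1/2)·(23/2) + (3/10)·(31/4) = 387/40.

387/40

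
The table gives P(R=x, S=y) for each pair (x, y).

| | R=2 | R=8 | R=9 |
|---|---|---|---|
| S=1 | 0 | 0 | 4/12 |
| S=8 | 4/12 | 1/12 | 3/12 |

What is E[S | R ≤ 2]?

P(R ≤ 2) = 1/3.
Σ S·P over the event = 8·(4/12) = 8/3.
E[S | R ≤ 2] = (8/3) / (1/3) = 8.

8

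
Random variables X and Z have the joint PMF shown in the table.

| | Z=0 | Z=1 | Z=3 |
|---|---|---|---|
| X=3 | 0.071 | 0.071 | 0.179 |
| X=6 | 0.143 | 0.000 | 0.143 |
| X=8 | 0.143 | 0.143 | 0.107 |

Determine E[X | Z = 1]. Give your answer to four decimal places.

6.3411

P(Z = 1) = 0.214.
Σ X·P over the event = 3·(0.071) + 8·(0.143) = 1.357.
E[X | Z = 1] = (1.357) / (0.214) = 6.3411.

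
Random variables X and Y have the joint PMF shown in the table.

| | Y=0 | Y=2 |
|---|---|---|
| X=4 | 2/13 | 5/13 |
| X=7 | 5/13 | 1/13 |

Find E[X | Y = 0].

43/7

P(Y = 0) = 7/13.
Σ X·P over the event = 4·(2/13) + 7·(5/13) = 43/13.
E[X | Y = 0] = (43/13) / (7/13) = 43/7.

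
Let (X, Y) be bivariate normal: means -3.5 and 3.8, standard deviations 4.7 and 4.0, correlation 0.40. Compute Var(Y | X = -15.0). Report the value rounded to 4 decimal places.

13.4400

Var(Y | X=x) = (1 − ρ²)·σ_Y².
Var(Y | X=-15.0) = (4.0)²·(1 − (0.40)²) = 16·0.84 = 13.4400.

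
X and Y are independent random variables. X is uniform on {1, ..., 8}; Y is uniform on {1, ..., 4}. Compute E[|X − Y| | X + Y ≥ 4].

82/29

P(X + Y ≥ 4) = 29/32.
Summing |X−Y|·P(x,y) over outcomes with X + Y ≥ 4 gives 41/16.
E[|X − Y| | X + Y ≥ 4] = (41/16) / (29/32) = 82/29.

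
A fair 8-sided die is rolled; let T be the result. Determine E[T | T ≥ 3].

11/2

Given T ≥ 3, T is equally likely to be any of {3, 4, 5, 6, 7, 8}.
E[T | T ≥ 3] = (3 + 4 + 5 + 6 + 7 + 8) / 6 = 11/2.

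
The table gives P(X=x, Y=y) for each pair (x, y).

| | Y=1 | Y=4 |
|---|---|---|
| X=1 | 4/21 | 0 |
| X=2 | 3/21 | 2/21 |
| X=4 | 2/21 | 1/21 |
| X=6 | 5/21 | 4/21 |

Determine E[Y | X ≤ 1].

1

P(X ≤ 1) = 4/21.
Σ Y·P over the event = 1·(4/21) = 4/21.
E[Y | X ≤ 1] = (4/21) / (4/21) = 1.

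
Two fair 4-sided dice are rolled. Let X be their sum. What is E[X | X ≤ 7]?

P(X ≤ 7) = 15/16.
Σ over the event: 2·1/16 + 3·1/8 + 4·3/16 + 5·1/4 + 6·3/16 + 7·1/8 = 9/2.
E[X | X ≤ 7] = (9/2) / (15/16) = 24/5.

24/5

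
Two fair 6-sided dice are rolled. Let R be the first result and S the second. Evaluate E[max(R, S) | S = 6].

6

Outcomes with S = 6: (1,6), (2,6), (3,6), (4,6), (5,6), (6,6), each with probability 1/36.
E[max(R, S) | S = 6] = (6 + 6 + 6 + 6 + 6 + 6) / 6 = 6.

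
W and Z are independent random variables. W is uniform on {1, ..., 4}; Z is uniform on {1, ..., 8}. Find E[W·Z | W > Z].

35/6

P(W > Z) = 3/16.
Summing WZ·P(x,y) over outcomes with W > Z gives 35/32.
E[W·Z | W > Z] = (35/32) / (3/16) = 35/6.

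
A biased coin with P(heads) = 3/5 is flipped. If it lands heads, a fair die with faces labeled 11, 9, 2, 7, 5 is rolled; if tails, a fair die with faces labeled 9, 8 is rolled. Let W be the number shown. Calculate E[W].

187/25

E[W | heads] = (11+9+2+7+5)/5 = 34/5.
E[W | tails] = (9+8)/2 = 17/2.
E[W] = (3/5)·(34/5) + (2/5)·(17/2) = 187/25.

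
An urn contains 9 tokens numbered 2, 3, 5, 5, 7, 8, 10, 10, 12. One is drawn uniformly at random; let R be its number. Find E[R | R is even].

42/5

P(R is even) = 5/9.
Σ over the event: 2·1/9 + 8·1/9 + 10·2/9 + 12·1/9 = 14/3.
E[R | R is even] = (14/3) / (5/9) = 42/5.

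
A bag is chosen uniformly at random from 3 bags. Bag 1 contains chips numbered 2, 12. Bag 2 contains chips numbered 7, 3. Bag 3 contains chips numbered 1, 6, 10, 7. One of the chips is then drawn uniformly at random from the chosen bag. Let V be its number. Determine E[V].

E[V | bag 1] = (2+12)/2 = 7.
E[V | bag 2] = (7+3)/2 = 5.
E[V | bag 3] = (1+6+10+7)/4 = 6.
By the law of total expectation,
E[V] = (1/3)·(7) + (1/3)·(5) + (1/3)·(6) = 6.

6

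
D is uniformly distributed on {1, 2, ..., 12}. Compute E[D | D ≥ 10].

Given D ≥ 10, D is equally likely to be any of {10, 11, 12}.
E[D | D ≥ 10] = (10 + 11 + 12) / 3 = 11.

11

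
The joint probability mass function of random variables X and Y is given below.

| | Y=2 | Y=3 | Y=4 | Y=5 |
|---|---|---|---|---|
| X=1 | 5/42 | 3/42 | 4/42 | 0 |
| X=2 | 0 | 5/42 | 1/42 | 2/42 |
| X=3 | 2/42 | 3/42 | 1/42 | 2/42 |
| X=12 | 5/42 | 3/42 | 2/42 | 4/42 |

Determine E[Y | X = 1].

P(X = 1) = 2/7.
Σ Y·P over the event = 2·(5/42) + 3·(3/42) + 4·(4/42) = 5/6.
E[Y | X = 1] = (5/6) / (2/7) = 35/12.

35/12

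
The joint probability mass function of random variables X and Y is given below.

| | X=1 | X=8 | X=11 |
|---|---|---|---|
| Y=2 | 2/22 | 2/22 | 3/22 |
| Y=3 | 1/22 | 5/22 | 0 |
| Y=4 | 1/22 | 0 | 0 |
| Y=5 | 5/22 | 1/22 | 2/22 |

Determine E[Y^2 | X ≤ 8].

P(X ≤ 8) = 17/22.
Σ Y^2·P over the event = 4·(2/22) + 9·(1/22) + 16·(1/22) + 25·(5/22) + 4·(2/22) + 9·(5/22) + 25·(1/22) = 118/11.
E[Y^2 | X ≤ 8] = (118/11) / (17/22) = 236/17.

236/17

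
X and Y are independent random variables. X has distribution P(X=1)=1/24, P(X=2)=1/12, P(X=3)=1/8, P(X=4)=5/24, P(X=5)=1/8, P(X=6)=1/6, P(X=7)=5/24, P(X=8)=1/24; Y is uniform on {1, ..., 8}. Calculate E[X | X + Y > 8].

161/29

P(X + Y > 8) = 29/48.
Summing X·P(x,y) over outcomes with X + Y > 8 gives 161/48.
E[X | X + Y > 8] = (161/48) / (29/48) = 161/29.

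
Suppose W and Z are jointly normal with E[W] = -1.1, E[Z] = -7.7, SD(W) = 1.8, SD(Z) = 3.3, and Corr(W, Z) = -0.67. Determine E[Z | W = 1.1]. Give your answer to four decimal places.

E[Z | W=x] = μ_Z + ρ(σ_Z/σ_W)(x − μ_W) for jointly normal variables.
E[Z | W=1.1] = -7.7 + (-0.67)·(3.3/1.8)·(1.1 − (-1.1)) = -7.7 + (-1.2283)·(2.2) = -10.4023.

-10.4023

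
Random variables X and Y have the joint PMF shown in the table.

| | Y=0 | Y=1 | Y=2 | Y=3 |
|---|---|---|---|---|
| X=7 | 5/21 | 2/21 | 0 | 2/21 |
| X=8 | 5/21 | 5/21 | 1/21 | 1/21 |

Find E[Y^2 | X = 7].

P(X = 7) = 3/7.
Σ Y^2·P over the event = 0·(5/21) + 1·(2/21) + 9·(2/21) = 20/21.
E[Y^2 | X = 7] = (20/21) / (3/7) = 20/9.

20/9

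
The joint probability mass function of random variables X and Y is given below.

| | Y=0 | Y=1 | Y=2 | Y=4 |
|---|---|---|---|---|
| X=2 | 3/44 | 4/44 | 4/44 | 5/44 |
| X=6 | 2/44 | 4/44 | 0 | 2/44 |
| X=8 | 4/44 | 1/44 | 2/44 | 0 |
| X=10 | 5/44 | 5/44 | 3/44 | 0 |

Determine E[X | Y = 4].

22/7

P(Y = 4) = 7/44.
Σ X·P over the event = 2·(5/44) + 6·(2/44) = 1/2.
E[X | Y = 4] = (1/2) / (7/44) = 22/7.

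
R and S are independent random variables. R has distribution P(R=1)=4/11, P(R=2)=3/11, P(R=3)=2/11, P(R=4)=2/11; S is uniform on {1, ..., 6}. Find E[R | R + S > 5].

P(R + S > 5) = 35/66.
Summing R·P(x,y) over outcomes with R + S > 5 gives 15/11.
E[R | R + S > 5] = (15/11) / (35/66) = 18/7.

18/7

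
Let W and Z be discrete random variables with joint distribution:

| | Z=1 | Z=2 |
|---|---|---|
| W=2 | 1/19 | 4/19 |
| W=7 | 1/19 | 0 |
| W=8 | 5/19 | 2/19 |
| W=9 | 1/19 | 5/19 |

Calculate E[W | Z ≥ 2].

P(Z ≥ 2) = 11/19.
Σ W·P over the event = 2·(4/19) + 8·(2/19) + 9·(5/19) = 69/19.
E[W | Z ≥ 2] = (69/19) / (11/19) = 69/11.

69/11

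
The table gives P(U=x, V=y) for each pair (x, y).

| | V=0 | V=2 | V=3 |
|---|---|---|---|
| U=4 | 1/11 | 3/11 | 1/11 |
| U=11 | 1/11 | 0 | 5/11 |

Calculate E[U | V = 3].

59/6

P(V = 3) = 6/11.
Σ U·P over the event = 4·(1/11) + 11·(5/11) = 59/11.
E[U | V = 3] = (59/11) / (6/11) = 59/6.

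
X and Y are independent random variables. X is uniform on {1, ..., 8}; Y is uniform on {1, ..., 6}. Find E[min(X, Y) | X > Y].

P(X > Y) = 9/16.
Summing min(X,Y)·P(x,y) over outcomes with X > Y gives 77/48.
E[min(X, Y) | X > Y] = (77/48) / (9/16) = 77/27.

77/27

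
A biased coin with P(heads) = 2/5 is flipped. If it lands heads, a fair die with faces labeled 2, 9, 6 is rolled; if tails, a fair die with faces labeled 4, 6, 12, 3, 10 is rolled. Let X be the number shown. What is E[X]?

97/15

E[X | heads] = (2+9+6)/3 = 17/3.
E[X | tails] = (4+6+12+3+10)/5 = 7.
By the law of total expectation,
E[X] = (2/5)·(17/3) + (3/5)·(7) = 97/15.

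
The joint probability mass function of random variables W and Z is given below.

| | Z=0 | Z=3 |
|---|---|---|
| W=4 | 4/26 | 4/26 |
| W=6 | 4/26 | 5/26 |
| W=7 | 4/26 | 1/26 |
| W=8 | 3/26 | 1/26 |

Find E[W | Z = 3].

P(Z = 3) = 11/26.
Σ W·P over the event = 4·(4/26) + 6·(5/26) + 7·(1/26) + 8·(1/26) = 61/26.
E[W | Z = 3] = (61/26) / (11/26) = 61/11.

61/11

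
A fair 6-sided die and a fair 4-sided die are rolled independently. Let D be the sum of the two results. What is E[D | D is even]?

P(D is even) = 1/2.
Σ over the event: 2·1/24 + 4·1/8 + 6·1/6 + 8·1/8 + 10·1/24 = 3.
E[D | D is even] = (3) / (1/2) = 6.

6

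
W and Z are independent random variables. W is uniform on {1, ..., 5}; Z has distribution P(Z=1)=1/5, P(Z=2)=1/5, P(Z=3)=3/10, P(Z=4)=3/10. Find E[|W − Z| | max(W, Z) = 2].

2/3

P(max(W, Z) = 2) = 3/25.
Summing |W−Z|·P(x,y) over outcomes with max(W, Z) = 2 gives 2/25.
E[|W − Z| | max(W, Z) = 2] = (2/25) / (3/25) = 2/3.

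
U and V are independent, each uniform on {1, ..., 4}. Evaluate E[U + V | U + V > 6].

P(U + V > 6) = 3/16.
Summing (U+V)·P(x,y) over outcomes with U + V > 6 gives 11/8.
E[U + V | U + V > 6] = (11/8) / (3/16) = 22/3.

22/3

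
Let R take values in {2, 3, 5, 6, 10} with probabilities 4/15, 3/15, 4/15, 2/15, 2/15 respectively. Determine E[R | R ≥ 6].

P(R ≥ 6) = 4/15.
Σ over the event: 6·2/15 + 10·2/15 = 32/15.
E[R | R ≥ 6] = (32/15) / (4/15) = 8.

8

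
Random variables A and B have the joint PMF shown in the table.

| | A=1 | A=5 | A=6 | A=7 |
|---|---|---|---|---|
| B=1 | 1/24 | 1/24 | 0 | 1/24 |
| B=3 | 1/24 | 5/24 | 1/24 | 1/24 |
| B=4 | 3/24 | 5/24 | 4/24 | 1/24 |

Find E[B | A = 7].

P(A = 7) = 1/8.
Summing B·P(A=x,B=y) over the conditioning event gives 1/3.
E[B | A = 7] = (1/3) / (1/8) = 8/3.

8/3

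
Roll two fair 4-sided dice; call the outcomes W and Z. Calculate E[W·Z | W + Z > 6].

40/3

Outcomes with W + Z > 6: (3,4), (4,3), (4,4), each with probability 1/16.
E[W·Z | W + Z > 6] = (12 + 12 + 16) / 3 = 40/3.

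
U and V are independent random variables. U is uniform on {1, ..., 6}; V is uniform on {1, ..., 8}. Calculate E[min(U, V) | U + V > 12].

P(U + V > 12) = 1/16.
Summing min(U,V)·P(x,y) over outcomes with U + V > 12 gives 17/48.
E[min(U, V) | U + V > 12] = (17/48) / (1/16) = 17/3.

17/3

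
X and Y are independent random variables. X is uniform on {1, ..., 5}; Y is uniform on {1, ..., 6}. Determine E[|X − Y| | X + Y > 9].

P(X + Y > 9) = 1/10.
Summing |X−Y|·P(x,y) over outcomes with X + Y > 9 gives 1/10.
E[|X − Y| | X + Y > 9] = (1/10) / (1/10) = 1.

1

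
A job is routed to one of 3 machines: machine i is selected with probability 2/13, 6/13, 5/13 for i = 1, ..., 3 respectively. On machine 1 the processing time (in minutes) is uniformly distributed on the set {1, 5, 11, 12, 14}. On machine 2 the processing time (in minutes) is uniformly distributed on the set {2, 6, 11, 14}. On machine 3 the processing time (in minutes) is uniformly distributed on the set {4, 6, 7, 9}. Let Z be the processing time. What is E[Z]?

496/65

E[Z | machine 1] = (1+5+11+12+14)/5 = 43/5.
E[Z | machine 2] = (2+6+11+14)/4 = 33/4.
E[Z | machine 3] = (4+6+7+9)/4 = 13/2.
E[Z] = (2/13)·(43/5) + (6/13)·(33/4) + (5/13)·(13/2) = 496/65.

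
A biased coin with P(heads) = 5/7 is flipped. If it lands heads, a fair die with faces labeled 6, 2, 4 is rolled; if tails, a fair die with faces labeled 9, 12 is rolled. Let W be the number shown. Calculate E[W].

E[W | heads] = (6+2+4)/3 = 4.
E[W | tails] = (9+12)/2 = 21/2.
By the law of total expectation,
E[W] = (5/7)·(4) + (2/7)·(21/2) = 41/7.

41/7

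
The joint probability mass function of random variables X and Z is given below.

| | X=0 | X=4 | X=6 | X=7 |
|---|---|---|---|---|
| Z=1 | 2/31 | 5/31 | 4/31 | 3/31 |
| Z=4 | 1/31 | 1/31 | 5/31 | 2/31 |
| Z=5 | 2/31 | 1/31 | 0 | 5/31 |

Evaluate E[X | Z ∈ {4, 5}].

87/17

P(Z ∈ {4, 5}) = 17/31.
Σ X·P over the event = 0·(1/31) + 0·(2/31) + 4·(1/31) + 4·(1/31) + 6·(5/31) + 7·(2/31) + 7·(5/31) = 87/31.
E[X | Z ∈ {4, 5}] = (87/31) / (17/31) = 87/17.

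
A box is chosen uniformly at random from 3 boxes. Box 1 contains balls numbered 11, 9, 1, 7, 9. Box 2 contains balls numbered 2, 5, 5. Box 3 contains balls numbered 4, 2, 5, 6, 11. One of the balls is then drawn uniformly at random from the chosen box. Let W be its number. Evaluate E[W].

E[W | box 1] = (11+9+1+7+9)/5 = 37/5.
E[W | box 2] = (2+5+5)/3 = 4.
E[W | box 3] = (4+2+5+6+11)/5 = 28/5.
E[W] = (1/3)·(37/5) + (1/3)·(4) + (1/3)·(28/5) = 17/3.

17/3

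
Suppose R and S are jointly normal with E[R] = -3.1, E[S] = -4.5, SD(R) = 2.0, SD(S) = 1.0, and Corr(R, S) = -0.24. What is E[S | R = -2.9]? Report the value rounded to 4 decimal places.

E[S | R=x] = μ_S + ρ(σ_S/σ_R)(x − μ_R) for jointly normal variables.
E[S | R=-2.9] = -4.5 + (-0.24)·(1.0/2.0)·(-2.9 − (-3.1)) = -4.5 + (-0.12)·(0.2) = -4.5240.

-4.5240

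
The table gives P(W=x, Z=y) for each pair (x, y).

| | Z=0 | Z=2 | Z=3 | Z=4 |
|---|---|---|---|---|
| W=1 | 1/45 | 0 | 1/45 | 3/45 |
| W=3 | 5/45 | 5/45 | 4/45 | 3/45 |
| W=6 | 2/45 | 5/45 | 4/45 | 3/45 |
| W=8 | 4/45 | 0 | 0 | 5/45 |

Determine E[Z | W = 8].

P(W = 8) = 1/5.
Σ Z·P over the event = 0·(4/45) + 4·(5/45) = 4/9.
E[Z | W = 8] = (4/9) / (1/5) = 20/9.

20/9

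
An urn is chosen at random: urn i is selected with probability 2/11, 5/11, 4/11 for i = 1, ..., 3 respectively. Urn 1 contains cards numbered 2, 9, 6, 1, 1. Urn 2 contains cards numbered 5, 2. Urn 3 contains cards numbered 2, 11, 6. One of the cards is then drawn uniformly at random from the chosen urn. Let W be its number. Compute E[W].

1513/330

E[W | urn 1] = (2+9+6+1+1)/5 = 19/5.
E[W | urn 2] = (5+2)/2 = 7/2.
E[W | urn 3] = (2+11+6)/3 = 19/3.
E[W] = (2/11)·(19/5) + (5/11)·(7/2) + (4/11)·(19/3) = 1513/330.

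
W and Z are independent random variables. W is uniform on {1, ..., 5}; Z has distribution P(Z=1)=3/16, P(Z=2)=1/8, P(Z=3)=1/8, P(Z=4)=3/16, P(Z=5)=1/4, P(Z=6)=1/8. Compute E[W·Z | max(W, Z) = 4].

P(max(W, Z) = 4) = 19/80.
Summing WZ·P(x,y) over outcomes with max(W, Z) = 4 gives 43/20.
E[W·Z | max(W, Z) = 4] = (43/20) / (19/80) = 172/19.

172/19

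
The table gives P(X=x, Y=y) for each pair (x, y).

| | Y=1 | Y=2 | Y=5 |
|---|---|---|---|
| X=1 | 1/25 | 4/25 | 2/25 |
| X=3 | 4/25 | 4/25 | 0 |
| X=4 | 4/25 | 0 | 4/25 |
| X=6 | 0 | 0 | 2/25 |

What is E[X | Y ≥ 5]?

P(Y ≥ 5) = 8/25.
Σ X·P over the event = 1·(2/25) + 4·(4/25) + 6·(2/25) = 6/5.
E[X | Y ≥ 5] = (6/5) / (8/25) = 15/4.

15/4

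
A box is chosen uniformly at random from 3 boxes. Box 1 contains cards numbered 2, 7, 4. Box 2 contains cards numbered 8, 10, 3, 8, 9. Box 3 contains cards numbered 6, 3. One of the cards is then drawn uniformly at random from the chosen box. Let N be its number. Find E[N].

493/90

E[N | box 1] = (2+7+4)/3 = 13/3.
E[N | box 2] = (8+10+3+8+9)/5 = 38/5.
E[N | box 3] = (6+3)/2 = 9/2.
E[N] = (1/3)·(13/3) + (1/3)·(38/5) + (1/3)·(9/2) = 493/90.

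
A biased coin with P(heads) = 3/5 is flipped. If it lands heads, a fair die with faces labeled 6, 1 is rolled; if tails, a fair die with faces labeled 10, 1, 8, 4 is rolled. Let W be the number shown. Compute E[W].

E[W | heads] = (6+1)/2 = 7/2.
E[W | tails] = (10+1+8+4)/4 = 23/4.
By the law of total expectation,
E[W] = (3/5)·(7/2) + (2/5)·(23/4) = 22/5.

22/5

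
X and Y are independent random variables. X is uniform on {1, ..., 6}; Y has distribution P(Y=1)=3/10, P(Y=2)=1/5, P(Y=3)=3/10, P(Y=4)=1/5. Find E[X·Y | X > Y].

P(X > Y) = 3/5.
Summing XY·P(x,y) over outcomes with X > Y gives 71/12.
E[X·Y | X > Y] = (71/12) / (3/5) = 355/36.

355/36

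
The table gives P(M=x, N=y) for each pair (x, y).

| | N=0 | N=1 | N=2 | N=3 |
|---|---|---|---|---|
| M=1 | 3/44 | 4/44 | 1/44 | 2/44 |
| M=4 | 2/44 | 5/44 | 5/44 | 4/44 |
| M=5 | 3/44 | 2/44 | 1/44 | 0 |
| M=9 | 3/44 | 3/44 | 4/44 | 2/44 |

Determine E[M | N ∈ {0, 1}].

P(N ∈ {0, 1}) = 25/44.
Summing M·P(M=x,N=y) over the conditioning event gives 57/22.
E[M | N ∈ {0, 1}] = (57/22) / (25/44) = 114/25.

114/25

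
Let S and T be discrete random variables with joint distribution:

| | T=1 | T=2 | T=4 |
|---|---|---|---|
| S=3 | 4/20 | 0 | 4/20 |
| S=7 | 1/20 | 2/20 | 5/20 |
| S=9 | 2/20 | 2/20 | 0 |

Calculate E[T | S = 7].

25/8

P(S = 7) = 2/5.
Summing T·P(S=x,T=y) over the conditioning event gives 5/4.
E[T | S = 7] = (5/4) / (2/5) = 25/8.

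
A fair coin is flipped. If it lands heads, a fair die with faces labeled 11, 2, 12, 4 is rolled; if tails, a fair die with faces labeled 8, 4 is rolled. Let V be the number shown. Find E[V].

53/8

E[V | heads] = (11+2+12+4)/4 = 29/4.
E[V | tails] = (8+4)/2 = 6.
E[V] = (1/2)·(29/4) + (1/2)·(6) = 53/8.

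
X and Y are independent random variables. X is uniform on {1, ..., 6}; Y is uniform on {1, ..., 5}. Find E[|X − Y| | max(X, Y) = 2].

Outcomes with max(X, Y) = 2: (1,2), (2,1), (2,2), each with probability 1/30.
E[|X − Y| | max(X, Y) = 2] = (1 + 1 + 0) / 3 = 2/3.

2/3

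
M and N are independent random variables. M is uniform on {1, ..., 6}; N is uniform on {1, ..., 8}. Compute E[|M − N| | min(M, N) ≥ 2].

15/7

P(min(M, N) ≥ 2) = 35/48.
Summing |M−N|·P(x,y) over outcomes with min(M, N) ≥ 2 gives 25/16.
E[|M − N| | min(M, N) ≥ 2] = (25/16) / (35/48) = 15/7.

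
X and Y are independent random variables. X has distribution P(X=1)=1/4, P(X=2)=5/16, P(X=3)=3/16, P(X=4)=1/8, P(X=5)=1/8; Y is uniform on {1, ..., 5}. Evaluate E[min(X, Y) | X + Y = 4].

17/12

P(X + Y = 4) = 3/20.
Summing min(X,Y)·P(x,y) over outcomes with X + Y = 4 gives 17/80.
E[min(X, Y) | X + Y = 4] = (17/80) / (3/20) = 17/12.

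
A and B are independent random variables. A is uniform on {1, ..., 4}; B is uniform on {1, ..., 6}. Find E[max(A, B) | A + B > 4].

P(A + B > 4) = 3/4.
Summing max(A,B)·P(x,y) over outcomes with A + B > 4 gives 27/8.
E[max(A, B) | A + B > 4] = (27/8) / (3/4) = 9/2.

9/2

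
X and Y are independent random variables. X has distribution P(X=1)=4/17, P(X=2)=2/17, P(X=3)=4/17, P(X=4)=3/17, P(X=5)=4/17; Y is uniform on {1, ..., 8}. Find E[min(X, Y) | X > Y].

72/35

P(X > Y) = 35/136.
Summing min(X,Y)·P(x,y) over outcomes with X > Y gives 9/17.
E[min(X, Y) | X > Y] = (9/17) / (35/136) = 72/35.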